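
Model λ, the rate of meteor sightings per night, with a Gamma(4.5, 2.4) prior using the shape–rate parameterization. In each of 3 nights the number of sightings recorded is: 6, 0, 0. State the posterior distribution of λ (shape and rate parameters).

Posterior: Gamma(shape=10.5, rate=5.4)

The Poisson likelihood adds the total count to the shape and the number of exposure periods to the rate. Here ∑xᵢ = 6 and n = 3, so shape 4.5→10.5 and rate 2.4→5.4.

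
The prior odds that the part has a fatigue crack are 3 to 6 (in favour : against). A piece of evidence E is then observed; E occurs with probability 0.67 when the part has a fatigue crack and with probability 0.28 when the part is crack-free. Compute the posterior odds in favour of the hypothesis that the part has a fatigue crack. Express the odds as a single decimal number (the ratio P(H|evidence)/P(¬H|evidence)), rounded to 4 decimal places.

Prior odds = 3/6 = 0.50000. In log-odds, ln(0.50000) = -0.69315.
Add log likelihood ratio: ln(2.3929) = 0.87249.
Posterior log-odds = 0.17934, so posterior odds = exp(0.17934) = 1.1964.

Posterior odds ≈ 1.1964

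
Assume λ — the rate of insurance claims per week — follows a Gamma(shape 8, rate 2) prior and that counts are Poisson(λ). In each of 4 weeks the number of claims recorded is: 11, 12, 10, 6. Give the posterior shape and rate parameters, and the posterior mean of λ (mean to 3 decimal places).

Posterior: Gamma(shape=47, rate=6); mean ≈ 7.833

Total count ∑xᵢ = 39 over n = 4 weeks.
Gamma is conjugate to the Poisson likelihood: posterior is Gamma(shape = 8+39 = 47, rate = 2+4 = 6).
Posterior mean = shape/rate = 47/6 = 7.833.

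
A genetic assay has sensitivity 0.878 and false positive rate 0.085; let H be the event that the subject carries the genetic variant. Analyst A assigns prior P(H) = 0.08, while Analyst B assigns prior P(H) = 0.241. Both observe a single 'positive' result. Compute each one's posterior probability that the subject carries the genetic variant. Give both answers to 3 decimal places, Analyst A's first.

P('+'|H) = 0.878, P('+'|¬H) = 0.085.
Analyst A: numerator 0.878·0.08 = 0.070240; evidence = 0.070240+0.085·0.92 = 0.14844; posterior = 0.473.
Analyst B: numerator 0.878·0.241 = 0.21160; evidence = 0.21160+0.085·0.759 = 0.27611; posterior = 0.766.

Analyst A: 0.473; Analyst B: 0.766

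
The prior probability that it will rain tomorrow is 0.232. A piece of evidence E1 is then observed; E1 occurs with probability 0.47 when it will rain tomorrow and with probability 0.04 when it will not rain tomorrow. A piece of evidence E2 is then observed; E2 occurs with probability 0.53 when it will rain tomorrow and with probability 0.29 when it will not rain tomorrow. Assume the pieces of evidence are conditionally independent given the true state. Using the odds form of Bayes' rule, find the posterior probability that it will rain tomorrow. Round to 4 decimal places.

Prior odds = 0.232/(1−0.232) = 0.30208.
Likelihood ratio for E1 = 0.47/0.04 = 11.750.
Likelihood ratio for E2 = 0.53/0.29 = 1.8276.
Posterior odds = prior odds × LR₁ × LR₂ = 6.4870.
Posterior probability = odds/(1+odds) = 6.4870/7.4870 = 0.8664.

Posterior probability ≈ 0.8664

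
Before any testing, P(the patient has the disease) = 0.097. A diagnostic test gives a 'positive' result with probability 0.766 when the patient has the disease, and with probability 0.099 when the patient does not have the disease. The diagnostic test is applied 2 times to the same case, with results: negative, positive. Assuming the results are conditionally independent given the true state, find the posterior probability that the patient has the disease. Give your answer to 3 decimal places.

Posterior P(H) ≈ 0.178

Let H be the event that the patient has the disease; start with P(H) = 0.097. P('positive'|H) = 0.766, P('positive'|¬H) = 0.099.
Update on result 1 ('negative'): P(H) ← 0.234·0.0970 / (0.234·0.0970 + 0.901·0.9030) = 0.022698/0.83630 = 0.0271.
Update on result 2 ('positive'): P(H) ← 0.766·0.0271 / (0.766·0.0271 + 0.099·0.9729) = 0.020790/0.11710 = 0.1775.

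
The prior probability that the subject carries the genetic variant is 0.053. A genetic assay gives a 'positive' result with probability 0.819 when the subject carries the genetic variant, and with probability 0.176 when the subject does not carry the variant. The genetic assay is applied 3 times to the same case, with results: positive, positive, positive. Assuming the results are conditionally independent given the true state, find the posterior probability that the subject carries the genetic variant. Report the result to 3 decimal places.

Let H be the event that the subject carries the genetic variant; start with P(H) = 0.053. P('positive'|H) = 0.819, P('positive'|¬H) = 0.176.
Update on result 1 ('positive'): P(H) ← 0.819·0.0530 / (0.819·0.0530 + 0.176·0.9470) = 0.043407/0.21008 = 0.2066.
Update on result 2 ('positive'): P(H) ← 0.819·0.2066 / (0.819·0.2066 + 0.176·0.7934) = 0.16922/0.30886 = 0.5479.
Update on result 3 ('positive'): P(H) ← 0.819·0.5479 / (0.819·0.5479 + 0.176·0.4521) = 0.44873/0.52830 = 0.8494.

Posterior P(H) ≈ 0.849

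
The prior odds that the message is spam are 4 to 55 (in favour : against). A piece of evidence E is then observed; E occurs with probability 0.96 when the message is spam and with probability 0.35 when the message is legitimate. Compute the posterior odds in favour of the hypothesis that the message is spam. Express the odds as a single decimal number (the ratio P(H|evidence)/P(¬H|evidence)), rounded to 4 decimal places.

Prior odds = 4/55 = 0.072727. In log-odds, ln(0.072727) = -2.6210.
Add log likelihood ratio: ln(2.7429) = 1.0090.
Posterior log-odds = -1.6120, so posterior odds = exp(-1.6120) = 0.19948.

Posterior odds ≈ 0.1995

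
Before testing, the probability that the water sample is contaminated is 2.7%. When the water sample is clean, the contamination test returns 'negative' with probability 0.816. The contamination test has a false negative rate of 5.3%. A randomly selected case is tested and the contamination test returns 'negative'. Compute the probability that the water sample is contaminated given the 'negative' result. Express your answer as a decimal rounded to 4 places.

P(H | E) ≈ 0.0018

Let H be the event that the water sample is contaminated. P(H) = 0.027, so P(¬H) = 0.973. With E the 'negative' result, P(E|H) = 0.053 and P(E|¬H) = 0.816.
P(E) = 0.053·0.027 + 0.816·0.973 = 0.0014310 + 0.79397 = 0.79540.
By Bayes' theorem, P(H|E) = 0.0014310 / 0.79540 = 0.0018.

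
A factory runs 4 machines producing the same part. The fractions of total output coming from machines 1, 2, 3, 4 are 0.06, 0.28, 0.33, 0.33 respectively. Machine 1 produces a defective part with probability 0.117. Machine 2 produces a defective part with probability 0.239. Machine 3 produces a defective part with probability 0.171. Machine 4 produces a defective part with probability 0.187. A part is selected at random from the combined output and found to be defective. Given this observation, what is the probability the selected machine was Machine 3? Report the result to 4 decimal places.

Tabulate prior·likelihood by source: [1] prior 0.06, lik 0.117, product 0.007020; [2] prior 0.28, lik 0.239, product 0.06692; [3] prior 0.33, lik 0.171, product 0.05643; [4] prior 0.33, lik 0.187, product 0.06171.
Normalizing constant = 0.19208; the posterior for Machine 3 is its product over the sum, 0.05643/0.19208 = 0.2938.

Posterior probability ≈ 0.2938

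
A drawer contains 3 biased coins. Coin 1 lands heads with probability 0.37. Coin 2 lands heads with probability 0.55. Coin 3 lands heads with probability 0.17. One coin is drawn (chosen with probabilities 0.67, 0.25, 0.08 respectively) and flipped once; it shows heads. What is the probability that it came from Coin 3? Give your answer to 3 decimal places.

Posterior probability ≈ 0.034

Tabulate prior·likelihood by source: [1] prior 0.67, lik 0.37, product 0.2479; [2] prior 0.25, lik 0.55, product 0.1375; [3] prior 0.08, lik 0.17, product 0.01360.
Normalizing constant = 0.39900; the posterior for Coin 3 is its product over the sum, 0.01360/0.39900 = 0.034.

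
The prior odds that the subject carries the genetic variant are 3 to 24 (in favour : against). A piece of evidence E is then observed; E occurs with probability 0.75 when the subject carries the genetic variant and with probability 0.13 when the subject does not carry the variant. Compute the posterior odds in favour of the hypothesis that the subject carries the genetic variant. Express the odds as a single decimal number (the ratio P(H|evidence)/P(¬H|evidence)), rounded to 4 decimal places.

Posterior odds ≈ 0.7212

Prior odds = 3/24 = 0.12500.
Likelihood ratio for E = 0.75/0.13 = 5.7692.
Posterior odds = prior odds × LR = 0.72115.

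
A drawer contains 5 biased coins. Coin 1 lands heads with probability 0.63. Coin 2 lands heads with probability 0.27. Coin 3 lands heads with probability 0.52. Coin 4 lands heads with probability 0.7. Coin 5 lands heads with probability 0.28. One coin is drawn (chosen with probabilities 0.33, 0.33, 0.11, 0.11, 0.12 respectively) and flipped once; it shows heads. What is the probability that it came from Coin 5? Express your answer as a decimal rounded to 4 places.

P(heads|C1) = 0.63; P(heads|C2) = 0.27; P(heads|C3) = 0.52; P(heads|C4) = 0.7; P(heads|C5) = 0.28.
Prior × likelihood for each source: 0.33·0.63=0.2079, 0.33·0.27=0.08910, 0.11·0.52=0.05720, 0.11·0.7=0.07700, 0.12·0.28=0.03360. Summing gives P(heads) = 0.46480.
P(Coin 5 | heads) = 0.03360 / 0.46480 = 0.0723.

Posterior probability ≈ 0.0723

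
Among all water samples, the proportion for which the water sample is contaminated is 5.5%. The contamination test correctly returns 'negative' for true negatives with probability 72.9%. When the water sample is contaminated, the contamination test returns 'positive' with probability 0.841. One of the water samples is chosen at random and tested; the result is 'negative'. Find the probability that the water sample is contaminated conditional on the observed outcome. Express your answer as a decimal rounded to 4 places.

Write H for 'the water sample is contaminated'. Prior odds H:¬H = 0.055/0.945 = 0.058201. For the 'negative' outcome, the likelihood ratio is 0.159/0.729 = 0.21811.
Posterior odds = 0.058201 × 0.21811 = 0.012694, so P(H|E) = 0.012694/(1+0.012694) = 0.0125.

P(H | E) ≈ 0.0125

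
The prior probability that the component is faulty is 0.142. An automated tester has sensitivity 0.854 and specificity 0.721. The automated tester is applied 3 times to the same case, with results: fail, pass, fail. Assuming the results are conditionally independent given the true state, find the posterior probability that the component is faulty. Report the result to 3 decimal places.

Posterior P(H) ≈ 0.239

Let H be the event that the component is faulty; start with P(H) = 0.142. P('fail'|H) = 0.854, P('fail'|¬H) = 0.279.
Update on result 1 ('fail'): P(H) ← 0.854·0.1420 / (0.854·0.1420 + 0.279·0.8580) = 0.12127/0.36065 = 0.3362.
Update on result 2 ('pass'): P(H) ← 0.146·0.3362 / (0.146·0.3362 + 0.721·0.6638) = 0.049092/0.52766 = 0.0930.
Update on result 3 ('fail'): P(H) ← 0.854·0.0930 / (0.854·0.0930 + 0.279·0.9070) = 0.079455/0.33250 = 0.2390.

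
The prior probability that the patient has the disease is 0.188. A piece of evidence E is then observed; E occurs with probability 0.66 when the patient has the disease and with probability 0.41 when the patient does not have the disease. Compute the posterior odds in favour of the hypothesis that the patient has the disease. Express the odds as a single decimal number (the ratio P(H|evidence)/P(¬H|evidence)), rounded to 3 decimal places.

Posterior odds ≈ 0.373

Prior odds = 0.188/(1−0.188) = 0.23153.
Likelihood ratio for E = 0.66/0.41 = 1.6098.
Posterior odds = prior odds × LR = 0.37270.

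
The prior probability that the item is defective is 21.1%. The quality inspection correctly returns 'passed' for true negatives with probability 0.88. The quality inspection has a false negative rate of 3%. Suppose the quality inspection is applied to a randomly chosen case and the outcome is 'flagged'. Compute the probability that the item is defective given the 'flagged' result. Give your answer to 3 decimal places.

P(H | E) ≈ 0.684

Write H for 'the item is defective'. Prior odds H:¬H = 0.211/0.789 = 0.26743. For the 'flagged' outcome, the likelihood ratio is 0.97/0.12 = 8.0833.
Posterior odds = 0.26743 × 8.0833 = 2.1617, so P(H|E) = 2.1617/(1+2.1617) = 0.684.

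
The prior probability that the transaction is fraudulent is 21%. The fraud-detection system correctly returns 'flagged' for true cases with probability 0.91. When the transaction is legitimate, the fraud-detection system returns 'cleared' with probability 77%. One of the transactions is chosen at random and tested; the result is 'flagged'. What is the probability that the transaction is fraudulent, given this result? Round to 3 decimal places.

P(H | E) ≈ 0.513

Let H be the event that the transaction is fraudulent. P(H) = 0.21, so P(¬H) = 0.79. With E the 'flagged' result, P(E|H) = 0.91 and P(E|¬H) = 0.23.
P(E) = 0.91·0.21 + 0.23·0.79 = 0.19110 + 0.18170 = 0.37280.
By Bayes' theorem, P(H|E) = 0.19110 / 0.37280 = 0.513.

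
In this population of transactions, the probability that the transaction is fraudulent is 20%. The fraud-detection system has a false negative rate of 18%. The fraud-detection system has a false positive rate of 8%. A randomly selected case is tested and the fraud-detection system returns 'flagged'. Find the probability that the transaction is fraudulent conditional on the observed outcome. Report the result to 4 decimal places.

P(H | E) ≈ 0.7193

Write H for 'the transaction is fraudulent'. Prior odds H:¬H = 0.2/0.8 = 0.25000. For the 'flagged' outcome, the likelihood ratio is 0.82/0.08 = 10.250.
Posterior odds = 0.25000 × 10.250 = 2.5625, so P(H|E) = 2.5625/(1+2.5625) = 0.7193.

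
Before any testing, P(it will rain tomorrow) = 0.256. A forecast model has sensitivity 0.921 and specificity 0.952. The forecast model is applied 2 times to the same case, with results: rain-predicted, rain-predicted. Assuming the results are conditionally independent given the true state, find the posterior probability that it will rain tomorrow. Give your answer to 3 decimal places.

With H the event that it will rain tomorrow, the joint likelihood of the observed sequence is P(data|H) = 0.921·0.921 = 0.84824 and P(data|¬H) = 0.048·0.048 = 0.0023040.
Bayes: P(H|data) = 0.256·0.84824 / (0.256·0.84824 + 0.744·0.0023040) = 0.21715/0.21886 = 0.9922.

Posterior P(H) ≈ 0.992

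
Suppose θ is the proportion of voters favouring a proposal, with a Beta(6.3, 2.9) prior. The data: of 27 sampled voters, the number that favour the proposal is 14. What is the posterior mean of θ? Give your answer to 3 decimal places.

Posterior mean ≈ 0.561

The binomial likelihood is conjugate to the Beta prior: with 14 successes and 13 failures, the posterior is Beta(6.3+14, 2.9+13) = Beta(20.3, 15.9).
Posterior mean = α/(α+β) = 20.3/36.2 = 0.561.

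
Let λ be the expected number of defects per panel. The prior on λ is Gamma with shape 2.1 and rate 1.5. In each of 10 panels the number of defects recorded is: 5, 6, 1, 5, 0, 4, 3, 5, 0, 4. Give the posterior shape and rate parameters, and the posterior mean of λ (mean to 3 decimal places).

Posterior: Gamma(shape=35.1, rate=11.5); mean ≈ 3.052

The Poisson likelihood adds the total count to the shape and the number of exposure periods to the rate. Here ∑xᵢ = 33 and n = 10, so shape 2.1→35.1 and rate 1.5→11.5.
Posterior mean = shape/rate = 35.1/11.5 = 3.052.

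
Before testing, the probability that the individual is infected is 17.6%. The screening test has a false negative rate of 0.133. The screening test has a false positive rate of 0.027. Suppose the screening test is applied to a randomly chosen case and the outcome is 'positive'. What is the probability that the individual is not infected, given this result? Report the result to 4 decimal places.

P(¬H | E) ≈ 0.1272

Write H for 'the individual is infected'. Prior odds H:¬H = 0.176/0.824 = 0.21359. For the 'positive' outcome, the likelihood ratio is 0.867/0.027 = 32.111.
Posterior odds = 0.21359 × 32.111 = 6.8587, so P(H|E) = 6.8587/(1+6.8587) = 0.8728. Then P(¬H|E) = 1 − 0.8728 = 0.1272.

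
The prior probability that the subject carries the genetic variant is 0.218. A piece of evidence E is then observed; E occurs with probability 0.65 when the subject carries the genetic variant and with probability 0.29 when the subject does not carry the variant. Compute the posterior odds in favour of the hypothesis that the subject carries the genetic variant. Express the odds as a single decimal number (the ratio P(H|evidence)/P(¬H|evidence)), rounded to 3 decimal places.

Posterior odds ≈ 0.625

Prior odds = 0.218/(1−0.218) = 0.27877. In log-odds, ln(0.27877) = -1.2774.
Add log likelihood ratio: ln(2.2414) = 0.80709.
Posterior log-odds = -0.47027, so posterior odds = exp(-0.47027) = 0.62483.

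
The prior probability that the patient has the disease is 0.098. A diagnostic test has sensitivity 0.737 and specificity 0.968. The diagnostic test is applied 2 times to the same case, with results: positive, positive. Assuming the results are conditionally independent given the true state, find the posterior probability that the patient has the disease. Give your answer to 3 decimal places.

Posterior P(H) ≈ 0.983

With H the event that the patient has the disease, the joint likelihood of the observed sequence is P(data|H) = 0.737·0.737 = 0.54317 and P(data|¬H) = 0.032·0.032 = 0.0010240.
Bayes: P(H|data) = 0.098·0.54317 / (0.098·0.54317 + 0.902·0.0010240) = 0.053231/0.054154 = 0.9829.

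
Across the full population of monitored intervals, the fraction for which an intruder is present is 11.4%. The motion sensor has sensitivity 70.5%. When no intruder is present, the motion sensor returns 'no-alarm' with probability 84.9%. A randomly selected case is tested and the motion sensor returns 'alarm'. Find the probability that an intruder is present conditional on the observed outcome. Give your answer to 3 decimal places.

Let H be the event that an intruder is present. P(H) = 0.114, so P(¬H) = 0.886. With E the 'alarm' result, P(E|H) = 0.705 and P(E|¬H) = 0.151.
P(E) = 0.705·0.114 + 0.151·0.886 = 0.080370 + 0.13379 = 0.21416.
By Bayes' theorem, P(H|E) = 0.080370 / 0.21416 = 0.375.

P(H | E) ≈ 0.375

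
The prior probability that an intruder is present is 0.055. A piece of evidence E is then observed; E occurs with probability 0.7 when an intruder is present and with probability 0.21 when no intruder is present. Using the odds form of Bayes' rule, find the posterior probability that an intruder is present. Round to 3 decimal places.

Prior odds = 0.055/(1−0.055) = 0.058201. In log-odds, ln(0.058201) = -2.8439.
Add log likelihood ratio: ln(3.3333) = 1.2040.
Posterior log-odds = -1.6399, so posterior odds = exp(-1.6399) = 0.19400. Converting, P(H|E) = 0.19400/1.1940 = 0.162.

Posterior probability ≈ 0.162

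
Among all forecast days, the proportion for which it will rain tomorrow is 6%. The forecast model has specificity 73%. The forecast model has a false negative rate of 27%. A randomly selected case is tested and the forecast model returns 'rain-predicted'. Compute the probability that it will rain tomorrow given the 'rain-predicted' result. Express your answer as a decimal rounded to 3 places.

P(H | E) ≈ 0.147

Let H be the event that it will rain tomorrow. P(H) = 0.06, so P(¬H) = 0.94. With E the 'rain-predicted' result, P(E|H) = 0.73 and P(E|¬H) = 0.27.
P(E) = 0.73·0.06 + 0.27·0.94 = 0.043800 + 0.25380 = 0.29760.
By Bayes' theorem, P(H|E) = 0.043800 / 0.29760 = 0.147.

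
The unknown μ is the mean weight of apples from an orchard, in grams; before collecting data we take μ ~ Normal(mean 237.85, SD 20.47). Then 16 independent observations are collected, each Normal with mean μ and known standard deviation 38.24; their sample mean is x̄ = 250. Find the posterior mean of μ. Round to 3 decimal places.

With known σ, the Normal prior is conjugate. Weight on the data is w = (n/σ²)/(n/σ² + 1/τ₀²) = 0.0109417/(0.0109417+0.00238652) = 0.82094.
Posterior mean = w·x̄ + (1−w)·μ₀ = 0.82094·250 + 0.17906·237.85 = 247.824.

Posterior mean ≈ 247.824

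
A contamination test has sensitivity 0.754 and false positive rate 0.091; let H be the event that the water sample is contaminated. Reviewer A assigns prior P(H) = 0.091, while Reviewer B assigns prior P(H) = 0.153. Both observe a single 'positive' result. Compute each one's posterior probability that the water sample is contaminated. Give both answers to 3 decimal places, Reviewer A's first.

The likelihood ratio for a 'positive' result is 0.754/0.091 = 8.2857.
Reviewer A: prior odds 0.091/0.909 = 0.10011; posterior odds 0.82948; posterior probability 0.453.
Reviewer B: prior odds 0.153/0.847 = 0.18064; posterior odds 1.4967; posterior probability 0.599.

Reviewer A: 0.453; Reviewer B: 0.599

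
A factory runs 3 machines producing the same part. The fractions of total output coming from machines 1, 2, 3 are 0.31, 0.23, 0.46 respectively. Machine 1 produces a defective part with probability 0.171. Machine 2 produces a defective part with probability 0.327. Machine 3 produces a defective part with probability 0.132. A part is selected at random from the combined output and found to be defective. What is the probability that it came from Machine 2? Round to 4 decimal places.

Posterior probability ≈ 0.3981

Tabulate prior·likelihood by source: [1] prior 0.31, lik 0.171, product 0.05301; [2] prior 0.23, lik 0.327, product 0.07521; [3] prior 0.46, lik 0.132, product 0.06072.
Normalizing constant = 0.18894; the posterior for Machine 2 is its product over the sum, 0.07521/0.18894 = 0.3981.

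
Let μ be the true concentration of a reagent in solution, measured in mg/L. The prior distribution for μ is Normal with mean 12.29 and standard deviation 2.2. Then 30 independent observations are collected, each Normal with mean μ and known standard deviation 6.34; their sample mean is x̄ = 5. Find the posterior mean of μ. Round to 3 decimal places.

Posterior mean ≈ 6.581

Prior precision 1/τ₀² = 1/2.2² = 0.206612; data precision n/σ² = 30/6.34² = 0.746350.
Posterior precision = 0.206612 + 0.746350 = 0.952962.
Posterior mean = (0.206612·12.29 + 0.746350·5) / 0.952962 = 6.581.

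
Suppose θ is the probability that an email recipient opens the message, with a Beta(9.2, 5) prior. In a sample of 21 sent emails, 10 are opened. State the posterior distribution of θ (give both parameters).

Observing 10 successes and 11 failures updates Beta(9.2, 5) by adding the success and failure counts to the two shape parameters: α = 9.2+10 = 19.2, β = 5+11 = 16.

Posterior: Beta(19.2, 16)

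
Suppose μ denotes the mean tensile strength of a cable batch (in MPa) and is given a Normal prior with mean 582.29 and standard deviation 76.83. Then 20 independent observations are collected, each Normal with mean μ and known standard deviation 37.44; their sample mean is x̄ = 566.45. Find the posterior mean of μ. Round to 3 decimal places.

With known σ, the Normal prior is conjugate. Weight on the data is w = (n/σ²)/(n/σ² + 1/τ₀²) = 0.0142678/(0.0142678+0.00016941) = 0.98827.
Posterior mean = w·x̄ + (1−w)·μ₀ = 0.98827·566.45 + 0.011734·582.29 = 566.636.

Posterior mean ≈ 566.636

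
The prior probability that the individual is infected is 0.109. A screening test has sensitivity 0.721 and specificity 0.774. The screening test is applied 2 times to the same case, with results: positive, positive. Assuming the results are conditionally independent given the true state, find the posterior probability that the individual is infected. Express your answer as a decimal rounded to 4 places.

Posterior P(H) ≈ 0.5546

With H the event that the individual is infected, the joint likelihood of the observed sequence is P(data|H) = 0.721·0.721 = 0.51984 and P(data|¬H) = 0.226·0.226 = 0.051076.
Bayes: P(H|data) = 0.109·0.51984 / (0.109·0.51984 + 0.891·0.051076) = 0.056663/0.10217 = 0.5546.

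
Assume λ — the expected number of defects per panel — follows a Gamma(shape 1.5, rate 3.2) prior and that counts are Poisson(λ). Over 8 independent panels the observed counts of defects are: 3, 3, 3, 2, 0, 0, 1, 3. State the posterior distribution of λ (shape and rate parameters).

Posterior: Gamma(shape=16.5, rate=11.2)

The Poisson likelihood adds the total count to the shape and the number of exposure periods to the rate. Here ∑xᵢ = 15 and n = 8, so shape 1.5→16.5 and rate 3.2→11.2.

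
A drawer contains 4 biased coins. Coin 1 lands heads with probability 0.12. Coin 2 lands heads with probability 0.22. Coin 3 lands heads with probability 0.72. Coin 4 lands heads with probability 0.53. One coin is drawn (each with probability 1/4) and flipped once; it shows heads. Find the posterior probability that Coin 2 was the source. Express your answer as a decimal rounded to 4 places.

Tabulate prior·likelihood by source: [1] prior 0.25, lik 0.12, product 0.03000; [2] prior 0.25, lik 0.22, product 0.05500; [3] prior 0.25, lik 0.72, product 0.1800; [4] prior 0.25, lik 0.53, product 0.1325.
Normalizing constant = 0.39750; the posterior for Coin 2 is its product over the sum, 0.05500/0.39750 = 0.1384.

Posterior probability ≈ 0.1384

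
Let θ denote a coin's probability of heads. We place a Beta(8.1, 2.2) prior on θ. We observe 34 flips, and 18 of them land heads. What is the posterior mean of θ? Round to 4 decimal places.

Posterior mean ≈ 0.5892

Observing 18 successes and 16 failures updates Beta(8.1, 2.2) by adding the success and failure counts to the two shape parameters: α = 8.1+18 = 26.1, β = 2.2+16 = 18.2.
Posterior mean = α/(α+β) = 26.1/44.3 = 0.5892.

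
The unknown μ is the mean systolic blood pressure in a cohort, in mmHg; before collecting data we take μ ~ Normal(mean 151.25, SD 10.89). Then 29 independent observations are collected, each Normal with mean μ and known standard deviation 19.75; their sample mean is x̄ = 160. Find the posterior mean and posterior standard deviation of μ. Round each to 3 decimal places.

Posterior mean ≈ 159.109; posterior SD ≈ 3.476

Prior precision 1/τ₀² = 1/10.89² = 0.00843226; data precision n/σ² = 29/19.75² = 0.0743471.
Posterior precision = 0.00843226 + 0.0743471 = 0.0827793, giving posterior SD = 1/√0.0827793 = 3.476.
Posterior mean = (0.00843226·151.25 + 0.0743471·160) / 0.0827793 = 159.109.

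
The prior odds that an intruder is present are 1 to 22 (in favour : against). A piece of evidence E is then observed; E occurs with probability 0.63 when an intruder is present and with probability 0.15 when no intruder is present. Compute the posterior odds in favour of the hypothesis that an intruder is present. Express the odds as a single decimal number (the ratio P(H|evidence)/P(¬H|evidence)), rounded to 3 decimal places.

Prior odds = 1/22 = 0.045455.
Likelihood ratio for E = 0.63/0.15 = 4.2000.
Posterior odds = prior odds × LR = 0.19091.

Posterior odds ≈ 0.191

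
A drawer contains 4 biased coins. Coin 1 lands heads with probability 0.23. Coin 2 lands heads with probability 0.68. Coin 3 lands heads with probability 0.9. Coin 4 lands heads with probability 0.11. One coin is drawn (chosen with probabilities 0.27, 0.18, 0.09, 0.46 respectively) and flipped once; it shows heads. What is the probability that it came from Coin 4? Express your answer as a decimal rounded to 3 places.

P(heads|C1) = 0.23; P(heads|C2) = 0.68; P(heads|C3) = 0.9; P(heads|C4) = 0.11.
Prior × likelihood for each source: 0.27·0.23=0.06210, 0.18·0.68=0.1224, 0.09·0.9=0.08100, 0.46·0.11=0.05060. Summing gives P(heads) = 0.31610.
P(Coin 4 | heads) = 0.05060 / 0.31610 = 0.160.

Posterior probability ≈ 0.160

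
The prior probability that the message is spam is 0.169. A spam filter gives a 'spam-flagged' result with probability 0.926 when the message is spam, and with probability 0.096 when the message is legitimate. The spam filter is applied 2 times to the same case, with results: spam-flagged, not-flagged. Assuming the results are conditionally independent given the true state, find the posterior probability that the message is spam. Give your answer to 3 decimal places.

Let H be the event that the message is spam; start with P(H) = 0.169. P('spam-flagged'|H) = 0.926, P('spam-flagged'|¬H) = 0.096.
Update on result 1 ('spam-flagged'): P(H) ← 0.926·0.1690 / (0.926·0.1690 + 0.096·0.8310) = 0.15649/0.23627 = 0.6624.
Update on result 2 ('not-flagged'): P(H) ← 0.074·0.6624 / (0.074·0.6624 + 0.904·0.3376) = 0.049014/0.35425 = 0.1384.

Posterior P(H) ≈ 0.138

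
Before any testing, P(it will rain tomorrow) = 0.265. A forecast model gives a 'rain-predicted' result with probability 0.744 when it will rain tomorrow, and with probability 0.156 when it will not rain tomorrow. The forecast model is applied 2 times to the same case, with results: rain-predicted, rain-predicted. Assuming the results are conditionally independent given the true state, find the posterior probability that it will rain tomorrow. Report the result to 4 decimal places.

Posterior P(H) ≈ 0.8913

Let H be the event that it will rain tomorrow; start with P(H) = 0.265. P('rain-predicted'|H) = 0.744, P('rain-predicted'|¬H) = 0.156.
Update on result 1 ('rain-predicted'): P(H) ← 0.744·0.2650 / (0.744·0.2650 + 0.156·0.7350) = 0.19716/0.31182 = 0.6323.
Update on result 2 ('rain-predicted'): P(H) ← 0.744·0.6323 / (0.744·0.6323 + 0.156·0.3677) = 0.47042/0.52779 = 0.8913.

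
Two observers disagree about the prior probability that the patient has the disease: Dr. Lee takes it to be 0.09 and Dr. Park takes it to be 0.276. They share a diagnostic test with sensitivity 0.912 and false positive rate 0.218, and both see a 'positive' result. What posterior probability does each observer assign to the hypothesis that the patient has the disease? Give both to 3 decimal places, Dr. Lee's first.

Dr. Lee: 0.293; Dr. Park: 0.615

The likelihood ratio for a 'positive' result is 0.912/0.218 = 4.1835.
Dr. Lee: prior odds 0.09/0.91 = 0.098901; posterior odds 0.41375; posterior probability 0.293.
Dr. Park: prior odds 0.276/0.724 = 0.38122; posterior odds 1.5948; posterior probability 0.615.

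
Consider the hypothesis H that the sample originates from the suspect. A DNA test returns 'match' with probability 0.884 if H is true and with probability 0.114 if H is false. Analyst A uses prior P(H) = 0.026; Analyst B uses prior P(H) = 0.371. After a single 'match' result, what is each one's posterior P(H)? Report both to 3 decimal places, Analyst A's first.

The likelihood ratio for a 'match' result is 0.884/0.114 = 7.7544.
Analyst A: prior odds 0.026/0.974 = 0.026694; posterior odds 0.20700; posterior probability 0.171.
Analyst B: prior odds 0.371/0.629 = 0.58983; posterior odds 4.5737; posterior probability 0.821.

Analyst A: 0.171; Analyst B: 0.821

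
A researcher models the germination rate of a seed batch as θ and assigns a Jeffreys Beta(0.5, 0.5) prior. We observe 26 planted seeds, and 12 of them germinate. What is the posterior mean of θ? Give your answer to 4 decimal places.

The binomial likelihood is conjugate to the Beta prior: with 12 successes and 14 failures, the posterior is Beta(0.5+12, 0.5+14) = Beta(12.5, 14.5).
Posterior mean = α/(α+β) = 12.5/27 = 0.4630.

Posterior mean ≈ 0.4630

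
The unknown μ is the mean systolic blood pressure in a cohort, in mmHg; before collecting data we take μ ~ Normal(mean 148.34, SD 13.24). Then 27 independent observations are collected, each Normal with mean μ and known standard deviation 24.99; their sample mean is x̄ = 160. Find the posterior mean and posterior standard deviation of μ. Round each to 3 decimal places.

Posterior mean ≈ 158.641; posterior SD ≈ 4.520

With known σ, the Normal prior is conjugate. Weight on the data is w = (n/σ²)/(n/σ² + 1/τ₀²) = 0.0432346/(0.0432346+0.00570458) = 0.88344.
Posterior mean = w·x̄ + (1−w)·μ₀ = 0.88344·160 + 0.11656·148.34 = 158.641. Posterior variance = 1/(0.0432346+0.00570458) = 20.4335, so SD = 4.520.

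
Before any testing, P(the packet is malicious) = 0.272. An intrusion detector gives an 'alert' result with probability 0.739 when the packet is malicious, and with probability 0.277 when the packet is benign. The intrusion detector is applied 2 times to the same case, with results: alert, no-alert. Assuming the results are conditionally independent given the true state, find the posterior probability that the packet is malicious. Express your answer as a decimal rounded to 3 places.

Posterior P(H) ≈ 0.265

Let H be the event that the packet is malicious; start with P(H) = 0.272. P('alert'|H) = 0.739, P('alert'|¬H) = 0.277.
Update on result 1 ('alert'): P(H) ← 0.739·0.2720 / (0.739·0.2720 + 0.277·0.7280) = 0.20101/0.40266 = 0.4992.
Update on result 2 ('no-alert'): P(H) ← 0.261·0.4992 / (0.261·0.4992 + 0.723·0.5008) = 0.13029/0.49237 = 0.2646.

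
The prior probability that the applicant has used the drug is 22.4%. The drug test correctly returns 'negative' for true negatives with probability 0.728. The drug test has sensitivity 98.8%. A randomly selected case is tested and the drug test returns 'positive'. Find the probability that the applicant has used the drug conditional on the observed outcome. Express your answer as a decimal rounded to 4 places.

Write H for 'the applicant has used the drug'. Prior odds H:¬H = 0.224/0.776 = 0.28866. For the 'positive' outcome, the likelihood ratio is 0.988/0.272 = 3.6324.
Posterior odds = 0.28866 × 3.6324 = 1.0485, so P(H|E) = 1.0485/(1+1.0485) = 0.5118.

P(H | E) ≈ 0.5118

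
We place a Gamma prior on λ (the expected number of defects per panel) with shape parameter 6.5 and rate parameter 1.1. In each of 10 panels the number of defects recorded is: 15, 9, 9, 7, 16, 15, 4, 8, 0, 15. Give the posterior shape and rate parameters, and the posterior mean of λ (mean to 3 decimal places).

Posterior: Gamma(shape=104.5, rate=11.1); mean ≈ 9.414

Total count ∑xᵢ = 98 over n = 10 panels.
Gamma is conjugate to the Poisson likelihood: posterior is Gamma(shape = 6.5+98 = 104.5, rate = 1.1+10 = 11.1).
Posterior mean = shape/rate = 104.5/11.1 = 9.414.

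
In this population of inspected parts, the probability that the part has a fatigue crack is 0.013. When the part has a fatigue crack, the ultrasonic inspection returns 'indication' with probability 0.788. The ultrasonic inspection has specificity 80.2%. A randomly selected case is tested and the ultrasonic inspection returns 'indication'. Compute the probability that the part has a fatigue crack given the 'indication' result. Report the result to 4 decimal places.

Write H for 'the part has a fatigue crack'. Prior odds H:¬H = 0.013/0.987 = 0.013171. For the 'indication' outcome, the likelihood ratio is 0.788/0.198 = 3.9798.
Posterior odds = 0.013171 × 3.9798 = 0.052419, so P(H|E) = 0.052419/(1+0.052419) = 0.0498.

P(H | E) ≈ 0.0498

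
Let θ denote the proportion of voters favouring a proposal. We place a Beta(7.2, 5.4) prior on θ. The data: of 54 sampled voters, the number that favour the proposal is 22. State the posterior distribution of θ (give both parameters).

The binomial likelihood is conjugate to the Beta prior: with 22 successes and 32 failures, the posterior is Beta(7.2+22, 5.4+32) = Beta(29.2, 37.4).

Posterior: Beta(29.2, 37.4)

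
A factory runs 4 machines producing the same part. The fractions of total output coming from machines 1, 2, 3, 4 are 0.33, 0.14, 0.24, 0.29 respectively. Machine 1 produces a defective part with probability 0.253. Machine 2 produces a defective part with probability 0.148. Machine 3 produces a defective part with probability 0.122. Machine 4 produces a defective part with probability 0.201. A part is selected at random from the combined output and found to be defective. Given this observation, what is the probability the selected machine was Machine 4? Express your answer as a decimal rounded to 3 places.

Tabulate prior·likelihood by source: [1] prior 0.33, lik 0.253, product 0.08349; [2] prior 0.14, lik 0.148, product 0.02072; [3] prior 0.24, lik 0.122, product 0.02928; [4] prior 0.29, lik 0.201, product 0.05829.
Normalizing constant = 0.19178; the posterior for Machine 4 is its product over the sum, 0.05829/0.19178 = 0.304.

Posterior probability ≈ 0.304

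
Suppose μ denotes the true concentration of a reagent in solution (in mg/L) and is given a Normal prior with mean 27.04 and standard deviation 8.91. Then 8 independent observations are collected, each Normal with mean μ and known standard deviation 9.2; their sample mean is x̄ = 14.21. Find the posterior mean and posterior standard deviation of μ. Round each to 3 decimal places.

Posterior mean ≈ 15.719; posterior SD ≈ 3.055

With known σ, the Normal prior is conjugate. Weight on the data is w = (n/σ²)/(n/σ² + 1/τ₀²) = 0.0945180/(0.0945180+0.0125963) = 0.88240.
Posterior mean = w·x̄ + (1−w)·μ₀ = 0.88240·14.21 + 0.11760·27.04 = 15.719. Posterior variance = 1/(0.0945180+0.0125963) = 9.33582, so SD = 3.055.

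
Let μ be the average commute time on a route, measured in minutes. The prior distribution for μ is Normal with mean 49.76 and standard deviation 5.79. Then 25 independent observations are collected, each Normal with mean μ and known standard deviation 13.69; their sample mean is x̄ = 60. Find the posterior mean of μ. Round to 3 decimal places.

Posterior mean ≈ 58.129

Prior precision 1/τ₀² = 1/5.79² = 0.0298293; data precision n/σ² = 25/13.69² = 0.133393.
Posterior precision = 0.0298293 + 0.133393 = 0.163222.
Posterior mean = (0.0298293·49.76 + 0.133393·60) / 0.163222 = 58.129.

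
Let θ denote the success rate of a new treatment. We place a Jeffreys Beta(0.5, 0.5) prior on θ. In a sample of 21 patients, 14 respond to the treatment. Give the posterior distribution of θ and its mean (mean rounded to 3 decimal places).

Observing 14 successes and 7 failures updates Beta(0.5, 0.5) by adding the success and failure counts to the two shape parameters: α = 0.5+14 = 14.5, β = 0.5+7 = 7.5.
E[θ | data] = 14.5/(14.5+7.5) = 0.659.

Posterior: Beta(14.5, 7.5); mean ≈ 0.659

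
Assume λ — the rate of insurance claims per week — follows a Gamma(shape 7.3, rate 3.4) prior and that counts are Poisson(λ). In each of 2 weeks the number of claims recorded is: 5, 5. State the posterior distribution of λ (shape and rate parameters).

Posterior: Gamma(shape=17.3, rate=5.4)

Total count ∑xᵢ = 10 over n = 2 weeks.
Gamma is conjugate to the Poisson likelihood: posterior is Gamma(shape = 7.3+10 = 17.3, rate = 3.4+2 = 5.4).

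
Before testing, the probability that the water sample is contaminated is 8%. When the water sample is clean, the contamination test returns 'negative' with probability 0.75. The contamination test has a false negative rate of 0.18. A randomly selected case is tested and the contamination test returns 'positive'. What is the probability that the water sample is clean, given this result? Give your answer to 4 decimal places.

Write H for 'the water sample is contaminated'. Prior odds H:¬H = 0.08/0.92 = 0.086957. For the 'positive' outcome, the likelihood ratio is 0.82/0.25 = 3.2800.
Posterior odds = 0.086957 × 3.2800 = 0.28522, so P(H|E) = 0.28522/(1+0.28522) = 0.2219. Then P(¬H|E) = 1 − 0.2219 = 0.7781.

P(¬H | E) ≈ 0.7781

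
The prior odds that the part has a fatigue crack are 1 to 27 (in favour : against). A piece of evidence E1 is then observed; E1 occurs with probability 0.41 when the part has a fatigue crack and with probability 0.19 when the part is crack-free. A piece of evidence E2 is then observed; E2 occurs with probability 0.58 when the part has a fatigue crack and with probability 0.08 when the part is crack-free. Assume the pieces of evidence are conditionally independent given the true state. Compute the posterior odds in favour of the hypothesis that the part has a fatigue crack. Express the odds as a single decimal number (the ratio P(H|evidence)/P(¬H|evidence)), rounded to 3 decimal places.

Prior odds = 1/27 = 0.037037. In log-odds, ln(0.037037) = -3.2958.
Add log likelihood ratios: ln(2.1579) + ln(7.2500) = 2.7501.
Posterior log-odds = -0.54570, so posterior odds = exp(-0.54570) = 0.57943.

Posterior odds ≈ 0.579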